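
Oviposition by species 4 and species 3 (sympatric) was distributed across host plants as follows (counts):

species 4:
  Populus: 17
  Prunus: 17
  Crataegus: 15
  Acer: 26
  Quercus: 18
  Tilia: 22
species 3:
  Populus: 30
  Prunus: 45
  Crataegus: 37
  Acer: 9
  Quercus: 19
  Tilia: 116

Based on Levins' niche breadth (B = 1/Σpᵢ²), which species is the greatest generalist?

species 4

Proportions for species 4 (n=115): 17/115=0.1478, 17/115=0.1478, 15/115=0.1304, 26/115=0.2261, 18/115=0.1565, 22/115=0.1913
Proportions for species 3 (n=256): 30/256=0.1172, 45/256=0.1758, 37/256=0.1445, 9/256=0.0352, 19/256=0.0742, 116/256=0.4531
Σp_4ᵢ² = 0.1478² + 0.1478² + 0.1304² + 0.2261² + 0.1565² + 0.1913² = 0.021845 + 0.021845 + 0.017004 + 0.051121 + 0.024492 + 0.036596 = 0.172903
B_4 = 1 / 0.172903 = 5.7836
Σp_3ᵢ² = 0.1172² + 0.1758² + 0.1445² + 0.0352² + 0.0742² + 0.4531² = 0.013736 + 0.030906 + 0.020880 + 0.001239 + 0.005506 + 0.205300 = 0.277567
B_3 = 1 / 0.277567 = 3.6027
Highest B → broadest niche (most generalist): species 4 (B = 5.78).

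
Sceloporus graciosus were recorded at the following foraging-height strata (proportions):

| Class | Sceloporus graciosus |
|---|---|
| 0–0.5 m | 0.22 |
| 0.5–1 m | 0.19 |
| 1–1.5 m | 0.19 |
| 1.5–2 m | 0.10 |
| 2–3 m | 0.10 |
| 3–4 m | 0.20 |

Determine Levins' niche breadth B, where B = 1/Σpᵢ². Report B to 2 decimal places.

5.54

Σpᵢ² = 0.22² + 0.19² + 0.19² + 0.10² + 0.10² + 0.20² = 0.0484 + 0.0361 + 0.0361 + 0.0100 + 0.0100 + 0.0400 = 0.1806
B = 1 / 0.1806 = 5.5371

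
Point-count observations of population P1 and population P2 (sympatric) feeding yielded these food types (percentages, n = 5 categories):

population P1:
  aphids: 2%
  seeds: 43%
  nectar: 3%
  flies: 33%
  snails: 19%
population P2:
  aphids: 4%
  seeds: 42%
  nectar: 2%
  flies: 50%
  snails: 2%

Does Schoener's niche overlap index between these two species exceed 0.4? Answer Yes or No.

Convert percentages to proportions (divide by 100).
Σ|p₁ᵢ − p₂ᵢ| = 0.02 + 0.01 + 0.01 + 0.17 + 0.17 = 0.38
D = 1 − ½ × 0.38 = 1 − 0.190 = 0.8100
D = 0.8100 > 0.4 → Yes.

Yes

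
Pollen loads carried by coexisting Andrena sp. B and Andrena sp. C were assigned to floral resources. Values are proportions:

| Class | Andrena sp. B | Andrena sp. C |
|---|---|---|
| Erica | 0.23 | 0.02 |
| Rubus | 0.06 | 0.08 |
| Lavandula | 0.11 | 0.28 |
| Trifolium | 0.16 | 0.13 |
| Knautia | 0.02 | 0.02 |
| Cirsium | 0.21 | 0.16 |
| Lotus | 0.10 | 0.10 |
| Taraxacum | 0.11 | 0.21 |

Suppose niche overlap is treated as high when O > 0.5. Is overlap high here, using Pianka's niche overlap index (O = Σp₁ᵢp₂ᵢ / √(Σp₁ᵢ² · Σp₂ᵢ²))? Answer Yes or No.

Σ p₁ᵢp₂ᵢ = 0.0046 + 0.0048 + 0.0308 + 0.0208 + 0.0004 + 0.0336 + 0.0100 + 0.0231 = 0.1281
Σp_1ᵢ² = 0.23² + 0.06² + 0.11² + 0.16² + 0.02² + 0.21² + 0.10² + 0.11² = 0.0529 + 0.0036 + 0.0121 + 0.0256 + 0.0004 + 0.0441 + 0.0100 + 0.0121 = 0.1608
Σp_2ᵢ² = 0.02² + 0.08² + 0.28² + 0.13² + 0.02² + 0.16² + 0.10² + 0.21² = 0.0004 + 0.0064 + 0.0784 + 0.0169 + 0.0004 + 0.0256 + 0.0100 + 0.0441 = 0.1822
O = 0.1281 / √(0.1608 × 0.1822) = 0.1281 / 0.17117 = 0.7484
O = 0.7484 > 0.5 → Yes.

Yes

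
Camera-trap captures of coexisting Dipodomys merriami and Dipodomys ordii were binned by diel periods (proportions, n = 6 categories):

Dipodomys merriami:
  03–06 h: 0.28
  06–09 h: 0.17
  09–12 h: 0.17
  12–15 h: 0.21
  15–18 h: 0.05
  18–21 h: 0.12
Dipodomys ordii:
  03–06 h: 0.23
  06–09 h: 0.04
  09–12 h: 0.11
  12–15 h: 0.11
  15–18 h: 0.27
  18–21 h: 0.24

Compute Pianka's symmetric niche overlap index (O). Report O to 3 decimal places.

0.765

Σ p₁ᵢp₂ᵢ = 0.0644 + 0.0068 + 0.0187 + 0.0231 + 0.0135 + 0.0288 = 0.1553
Σp_1ᵢ² = 0.28² + 0.17² + 0.17² + 0.21² + 0.05² + 0.12² = 0.0784 + 0.0289 + 0.0289 + 0.0441 + 0.0025 + 0.0144 = 0.1972
Σp_2ᵢ² = 0.23² + 0.04² + 0.11² + 0.11² + 0.27² + 0.24² = 0.0529 + 0.0016 + 0.0121 + 0.0121 + 0.0729 + 0.0576 = 0.2092
O = 0.1553 / √(0.1972 × 0.2092) = 0.1553 / 0.203111 = 0.76461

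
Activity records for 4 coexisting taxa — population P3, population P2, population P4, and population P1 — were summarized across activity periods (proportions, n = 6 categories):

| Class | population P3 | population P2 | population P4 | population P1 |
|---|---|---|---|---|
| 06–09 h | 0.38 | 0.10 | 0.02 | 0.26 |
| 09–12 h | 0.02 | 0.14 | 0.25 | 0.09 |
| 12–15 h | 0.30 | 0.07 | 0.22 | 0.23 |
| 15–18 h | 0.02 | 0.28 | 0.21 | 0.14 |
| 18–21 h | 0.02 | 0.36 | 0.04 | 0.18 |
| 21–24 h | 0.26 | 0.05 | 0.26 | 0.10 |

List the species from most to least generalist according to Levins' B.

population P1 > population P4 > population P2 > population P3

Σp_P3ᵢ² = 0.38² + 0.02² + 0.30² + 0.02² + 0.02² + 0.26² = 0.1444 + 0.0004 + 0.0900 + 0.0004 + 0.0004 + 0.0676 = 0.3032
B_P3 = 1 / 0.3032 = 3.2982
Σp_P2ᵢ² = 0.10² + 0.14² + 0.07² + 0.28² + 0.36² + 0.05² = 0.0100 + 0.0196 + 0.0049 + 0.0784 + 0.1296 + 0.0025 = 0.2450
B_P2 = 1 / 0.2450 = 4.0816
Σp_P4ᵢ² = 0.02² + 0.25² + 0.22² + 0.21² + 0.04² + 0.26² = 0.0004 + 0.0625 + 0.0484 + 0.0441 + 0.0016 + 0.0676 = 0.2246
B_P4 = 1 / 0.2246 = 4.4524
Σp_P1ᵢ² = 0.26² + 0.09² + 0.23² + 0.14² + 0.18² + 0.10² = 0.0676 + 0.0081 + 0.0529 + 0.0196 + 0.0324 + 0.0100 = 0.1906
B_P1 = 1 / 0.1906 = 5.2466
Ranking by B (broadest → narrowest): population P1 (5.25) > population P4 (4.45) > population P2 (4.08) > population P3 (3.30)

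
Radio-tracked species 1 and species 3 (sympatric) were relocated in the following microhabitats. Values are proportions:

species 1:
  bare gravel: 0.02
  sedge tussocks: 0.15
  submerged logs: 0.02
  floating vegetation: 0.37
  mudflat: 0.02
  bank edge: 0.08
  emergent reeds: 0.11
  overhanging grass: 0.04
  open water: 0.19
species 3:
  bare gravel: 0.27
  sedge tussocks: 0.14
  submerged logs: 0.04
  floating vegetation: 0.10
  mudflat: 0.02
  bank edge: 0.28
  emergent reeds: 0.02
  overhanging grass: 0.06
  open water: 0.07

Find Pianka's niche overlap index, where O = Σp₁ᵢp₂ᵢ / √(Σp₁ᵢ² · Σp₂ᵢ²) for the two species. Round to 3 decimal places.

Σ p₁ᵢp₂ᵢ = 0.0054 + 0.0210 + 0.0008 + 0.0370 + 0.0004 + 0.0224 + 0.0022 + 0.0024 + 0.0133 = 0.1049
Σp_1ᵢ² = 0.02² + 0.15² + 0.02² + 0.37² + 0.02² + 0.08² + 0.11² + 0.04² + 0.19² = 0.0004 + 0.0225 + 0.0004 + 0.1369 + 0.0004 + 0.0064 + 0.0121 + 0.0016 + 0.0361 = 0.2168
Σp_2ᵢ² = 0.27² + 0.14² + 0.04² + 0.10² + 0.02² + 0.28² + 0.02² + 0.06² + 0.07² = 0.0729 + 0.0196 + 0.0016 + 0.0100 + 0.0004 + 0.0784 + 0.0004 + 0.0036 + 0.0049 = 0.1918
O = 0.1049 / √(0.2168 × 0.1918) = 0.1049 / 0.203917 = 0.51442

0.514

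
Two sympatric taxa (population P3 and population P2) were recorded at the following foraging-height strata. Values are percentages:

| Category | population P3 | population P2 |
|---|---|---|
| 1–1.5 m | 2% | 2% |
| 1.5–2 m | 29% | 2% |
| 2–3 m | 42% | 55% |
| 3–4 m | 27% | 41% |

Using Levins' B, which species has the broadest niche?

Convert percentages to proportions (divide by 100).
Σp_P3ᵢ² = 0.02² + 0.29² + 0.42² + 0.27² = 0.0004 + 0.0841 + 0.1764 + 0.0729 = 0.3338
B_P3 = 1 / 0.3338 = 2.9958
Σp_P2ᵢ² = 0.02² + 0.02² + 0.55² + 0.41² = 0.0004 + 0.0004 + 0.3025 + 0.1681 = 0.4714
B_P2 = 1 / 0.4714 = 2.1213
Highest B → broadest niche (most generalist): population P3 (B = 3.00).

population P3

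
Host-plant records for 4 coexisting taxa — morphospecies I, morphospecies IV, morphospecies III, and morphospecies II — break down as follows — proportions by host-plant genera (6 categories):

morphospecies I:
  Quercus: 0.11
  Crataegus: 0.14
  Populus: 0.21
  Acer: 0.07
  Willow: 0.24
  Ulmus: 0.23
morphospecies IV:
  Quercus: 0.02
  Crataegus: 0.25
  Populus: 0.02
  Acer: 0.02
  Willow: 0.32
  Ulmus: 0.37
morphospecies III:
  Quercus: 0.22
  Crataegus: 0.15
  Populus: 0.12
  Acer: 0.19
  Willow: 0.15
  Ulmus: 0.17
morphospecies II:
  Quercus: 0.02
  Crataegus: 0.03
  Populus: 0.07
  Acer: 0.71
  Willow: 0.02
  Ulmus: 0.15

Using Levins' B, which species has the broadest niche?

morphospecies III

Σp_Iᵢ² = 0.11² + 0.14² + 0.21² + 0.07² + 0.24² + 0.23² = 0.0121 + 0.0196 + 0.0441 + 0.0049 + 0.0576 + 0.0529 = 0.1912
B_I = 1 / 0.1912 = 5.2301
Σp_IVᵢ² = 0.02² + 0.25² + 0.02² + 0.02² + 0.32² + 0.37² = 0.0004 + 0.0625 + 0.0004 + 0.0004 + 0.1024 + 0.1369 = 0.3030
B_IV = 1 / 0.3030 = 3.3003
Σp_IIIᵢ² = 0.22² + 0.15² + 0.12² + 0.19² + 0.15² + 0.17² = 0.0484 + 0.0225 + 0.0144 + 0.0361 + 0.0225 + 0.0289 = 0.1728
B_III = 1 / 0.1728 = 5.7870
Σp_IIᵢ² = 0.02² + 0.03² + 0.07² + 0.71² + 0.02² + 0.15² = 0.0004 + 0.0009 + 0.0049 + 0.5041 + 0.0004 + 0.0225 = 0.5332
B_II = 1 / 0.5332 = 1.8755
Highest B → broadest niche (most generalist): morphospecies III (B = 5.79).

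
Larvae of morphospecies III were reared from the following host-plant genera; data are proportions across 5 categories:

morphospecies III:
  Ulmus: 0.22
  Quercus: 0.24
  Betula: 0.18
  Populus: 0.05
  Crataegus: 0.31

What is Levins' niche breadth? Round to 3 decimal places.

Σpᵢ² = 0.22² + 0.24² + 0.18² + 0.05² + 0.31² = 0.0484 + 0.0576 + 0.0324 + 0.0025 + 0.0961 = 0.2370
B = 1 / 0.2370 = 4.21941

4.219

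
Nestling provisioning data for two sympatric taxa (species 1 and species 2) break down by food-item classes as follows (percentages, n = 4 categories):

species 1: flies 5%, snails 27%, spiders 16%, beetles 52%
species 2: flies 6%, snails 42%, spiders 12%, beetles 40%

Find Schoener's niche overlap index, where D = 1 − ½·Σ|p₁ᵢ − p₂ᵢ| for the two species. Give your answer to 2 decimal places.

0.84

Convert percentages to proportions (divide by 100).
Σ|p₁ᵢ − p₂ᵢ| = 0.01 + 0.15 + 0.04 + 0.12 = 0.32
D = 1 − ½ × 0.32 = 1 − 0.160 = 0.8400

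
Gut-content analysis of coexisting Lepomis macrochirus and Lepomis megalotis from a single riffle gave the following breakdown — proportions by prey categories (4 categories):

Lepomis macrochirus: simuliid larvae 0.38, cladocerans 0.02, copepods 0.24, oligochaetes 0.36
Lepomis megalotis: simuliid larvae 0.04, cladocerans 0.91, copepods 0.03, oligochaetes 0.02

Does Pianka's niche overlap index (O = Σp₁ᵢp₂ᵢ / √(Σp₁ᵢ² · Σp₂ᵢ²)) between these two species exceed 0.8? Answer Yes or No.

Σ p₁ᵢp₂ᵢ = 0.0152 + 0.0182 + 0.0072 + 0.0072 = 0.0478
Σp_1ᵢ² = 0.38² + 0.02² + 0.24² + 0.36² = 0.1444 + 0.0004 + 0.0576 + 0.1296 = 0.3320
Σp_2ᵢ² = 0.04² + 0.91² + 0.03² + 0.02² = 0.0016 + 0.8281 + 0.0009 + 0.0004 = 0.8310
O = 0.0478 / √(0.3320 × 0.8310) = 0.0478 / 0.52525 = 0.0910
O = 0.0910 < 0.8 → No.

No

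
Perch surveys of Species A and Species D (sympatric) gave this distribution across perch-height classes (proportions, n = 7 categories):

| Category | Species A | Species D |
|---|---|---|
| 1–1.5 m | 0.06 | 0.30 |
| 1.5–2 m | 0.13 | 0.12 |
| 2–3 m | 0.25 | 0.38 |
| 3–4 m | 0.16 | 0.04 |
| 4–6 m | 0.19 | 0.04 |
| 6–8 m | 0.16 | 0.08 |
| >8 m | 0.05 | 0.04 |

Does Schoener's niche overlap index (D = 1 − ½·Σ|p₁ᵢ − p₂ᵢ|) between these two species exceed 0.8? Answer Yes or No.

Σ|p₁ᵢ − p₂ᵢ| = 0.24 + 0.01 + 0.13 + 0.12 + 0.15 + 0.08 + 0.01 = 0.74
D = 1 − ½ × 0.74 = 1 − 0.370 = 0.6300
D = 0.6300 < 0.8 → No.

No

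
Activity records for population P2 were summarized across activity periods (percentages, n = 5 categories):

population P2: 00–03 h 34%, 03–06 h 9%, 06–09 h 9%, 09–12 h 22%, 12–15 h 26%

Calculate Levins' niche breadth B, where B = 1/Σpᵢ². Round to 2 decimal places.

4.04

Convert percentages to proportions (divide by 100).
Σpᵢ² = 0.34² + 0.09² + 0.09² + 0.22² + 0.26² = 0.1156 + 0.0081 + 0.0081 + 0.0484 + 0.0676 = 0.2478
B = 1 / 0.2478 = 4.0355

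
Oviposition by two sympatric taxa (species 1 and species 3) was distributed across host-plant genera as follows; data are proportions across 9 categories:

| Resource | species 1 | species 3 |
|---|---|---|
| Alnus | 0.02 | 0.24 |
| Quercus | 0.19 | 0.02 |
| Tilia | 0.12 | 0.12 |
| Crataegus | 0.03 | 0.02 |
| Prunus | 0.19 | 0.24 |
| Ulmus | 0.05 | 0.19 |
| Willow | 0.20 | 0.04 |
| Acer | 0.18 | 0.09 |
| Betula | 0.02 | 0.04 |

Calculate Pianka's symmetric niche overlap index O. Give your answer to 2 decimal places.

Σ p₁ᵢp₂ᵢ = 0.0048 + 0.0038 + 0.0144 + 0.0006 + 0.0456 + 0.0095 + 0.0080 + 0.0162 + 0.0008 = 0.1037
Σp_1ᵢ² = 0.02² + 0.19² + 0.12² + 0.03² + 0.19² + 0.05² + 0.20² + 0.18² + 0.02² = 0.0004 + 0.0361 + 0.0144 + 0.0009 + 0.0361 + 0.0025 + 0.0400 + 0.0324 + 0.0004 = 0.1632
Σp_2ᵢ² = 0.24² + 0.02² + 0.12² + 0.02² + 0.24² + 0.19² + 0.04² + 0.09² + 0.04² = 0.0576 + 0.0004 + 0.0144 + 0.0004 + 0.0576 + 0.0361 + 0.0016 + 0.0081 + 0.0016 = 0.1778
O = 0.1037 / √(0.1632 × 0.1778) = 0.1037 / 0.17034 = 0.6088

0.61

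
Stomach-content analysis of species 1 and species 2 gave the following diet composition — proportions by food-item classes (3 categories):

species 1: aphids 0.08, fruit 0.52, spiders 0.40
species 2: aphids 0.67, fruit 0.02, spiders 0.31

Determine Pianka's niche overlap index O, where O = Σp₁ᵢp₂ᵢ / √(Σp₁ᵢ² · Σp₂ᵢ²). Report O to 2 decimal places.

0.39

Σ p₁ᵢp₂ᵢ = 0.0536 + 0.0104 + 0.1240 = 0.1880
Σp_1ᵢ² = 0.08² + 0.52² + 0.40² = 0.0064 + 0.2704 + 0.1600 = 0.4368
Σp_2ᵢ² = 0.67² + 0.02² + 0.31² = 0.4489 + 0.0004 + 0.0961 = 0.5454
O = 0.1880 / √(0.4368 × 0.5454) = 0.1880 / 0.48809 = 0.3852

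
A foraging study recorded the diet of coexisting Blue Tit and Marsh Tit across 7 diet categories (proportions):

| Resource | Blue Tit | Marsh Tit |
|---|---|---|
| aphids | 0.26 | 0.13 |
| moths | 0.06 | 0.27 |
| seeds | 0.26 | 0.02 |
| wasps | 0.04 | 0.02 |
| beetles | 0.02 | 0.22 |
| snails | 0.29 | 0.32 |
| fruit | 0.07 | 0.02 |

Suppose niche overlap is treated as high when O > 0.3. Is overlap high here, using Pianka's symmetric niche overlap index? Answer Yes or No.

Σ p₁ᵢp₂ᵢ = 0.0338 + 0.0162 + 0.0052 + 0.0008 + 0.0044 + 0.0928 + 0.0014 = 0.1546
Σp_1ᵢ² = 0.26² + 0.06² + 0.26² + 0.04² + 0.02² + 0.29² + 0.07² = 0.0676 + 0.0036 + 0.0676 + 0.0016 + 0.0004 + 0.0841 + 0.0049 = 0.2298
Σp_2ᵢ² = 0.13² + 0.27² + 0.02² + 0.02² + 0.22² + 0.32² + 0.02² = 0.0169 + 0.0729 + 0.0004 + 0.0004 + 0.0484 + 0.1024 + 0.0004 = 0.2418
O = 0.1546 / √(0.2298 × 0.2418) = 0.1546 / 0.23572 = 0.6559
O = 0.6559 > 0.3 → Yes.

Yes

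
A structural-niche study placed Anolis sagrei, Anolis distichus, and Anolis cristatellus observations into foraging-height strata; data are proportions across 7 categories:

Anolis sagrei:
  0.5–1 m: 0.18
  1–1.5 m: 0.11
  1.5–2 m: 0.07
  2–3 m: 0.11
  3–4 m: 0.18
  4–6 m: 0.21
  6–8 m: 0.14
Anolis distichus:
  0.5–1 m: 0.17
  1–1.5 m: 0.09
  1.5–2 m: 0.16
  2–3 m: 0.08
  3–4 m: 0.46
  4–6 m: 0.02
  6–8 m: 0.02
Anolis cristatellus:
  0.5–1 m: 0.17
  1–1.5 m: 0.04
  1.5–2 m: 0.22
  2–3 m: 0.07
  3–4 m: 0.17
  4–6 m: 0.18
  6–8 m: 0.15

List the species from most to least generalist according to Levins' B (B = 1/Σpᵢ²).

Anolis sagrei > Anolis cristatellus > Anolis distichus

Σp_sagrᵢ² = 0.18² + 0.11² + 0.07² + 0.11² + 0.18² + 0.21² + 0.14² = 0.0324 + 0.0121 + 0.0049 + 0.0121 + 0.0324 + 0.0441 + 0.0196 = 0.1576
B_sagr = 1 / 0.1576 = 6.3452
Σp_distᵢ² = 0.17² + 0.09² + 0.16² + 0.08² + 0.46² + 0.02² + 0.02² = 0.0289 + 0.0081 + 0.0256 + 0.0064 + 0.2116 + 0.0004 + 0.0004 = 0.2814
B_dist = 1 / 0.2814 = 3.5537
Σp_crisᵢ² = 0.17² + 0.04² + 0.22² + 0.07² + 0.17² + 0.18² + 0.15² = 0.0289 + 0.0016 + 0.0484 + 0.0049 + 0.0289 + 0.0324 + 0.0225 = 0.1676
B_cris = 1 / 0.1676 = 5.9666
Ranking by B (broadest → narrowest): Anolis sagrei (6.35) > Anolis cristatellus (5.97) > Anolis distichus (3.55)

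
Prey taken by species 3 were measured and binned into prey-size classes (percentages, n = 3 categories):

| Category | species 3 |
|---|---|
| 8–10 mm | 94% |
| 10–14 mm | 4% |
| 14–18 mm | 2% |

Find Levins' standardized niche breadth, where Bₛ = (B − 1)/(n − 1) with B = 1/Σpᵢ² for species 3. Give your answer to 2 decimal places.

Convert percentages to proportions (divide by 100).
Σpᵢ² = 0.94² + 0.04² + 0.02² = 0.8836 + 0.0016 + 0.0004 = 0.8856
B = 1 / 0.8856 = 1.1292
Bₛ = (B − 1)/(n − 1) = (1.1292 − 1)/(3 − 1) = 0.1292/2 = 0.0646

0.06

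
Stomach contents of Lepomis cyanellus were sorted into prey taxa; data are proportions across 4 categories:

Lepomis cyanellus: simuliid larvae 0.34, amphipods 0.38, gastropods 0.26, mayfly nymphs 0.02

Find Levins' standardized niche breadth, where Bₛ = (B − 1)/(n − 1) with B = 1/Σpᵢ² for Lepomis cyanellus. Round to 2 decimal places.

0.68

Σpᵢ² = 0.34² + 0.38² + 0.26² + 0.02² = 0.1156 + 0.1444 + 0.0676 + 0.0004 = 0.3280
B = 1 / 0.3280 = 3.0488
Bₛ = (B − 1)/(n − 1) = (3.0488 − 1)/(4 − 1) = 2.0488/3 = 0.6829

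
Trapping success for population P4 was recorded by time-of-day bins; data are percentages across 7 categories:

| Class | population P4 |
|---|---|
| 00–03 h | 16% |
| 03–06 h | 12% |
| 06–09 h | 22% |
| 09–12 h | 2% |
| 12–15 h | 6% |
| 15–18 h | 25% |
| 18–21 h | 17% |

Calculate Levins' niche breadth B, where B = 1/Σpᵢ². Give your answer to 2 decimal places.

Convert percentages to proportions (divide by 100).
Σpᵢ² = 0.16² + 0.12² + 0.22² + 0.02² + 0.06² + 0.25² + 0.17² = 0.0256 + 0.0144 + 0.0484 + 0.0004 + 0.0036 + 0.0625 + 0.0289 = 0.1838
B = 1 / 0.1838 = 5.4407

5.44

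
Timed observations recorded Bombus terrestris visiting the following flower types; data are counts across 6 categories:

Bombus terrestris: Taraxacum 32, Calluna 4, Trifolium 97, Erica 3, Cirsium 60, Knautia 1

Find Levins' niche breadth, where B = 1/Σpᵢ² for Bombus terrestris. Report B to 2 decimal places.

Proportions for Bombus terrestris (n=197): 32/197=0.1624, 4/197=0.0203, 97/197=0.4924, 3/197=0.0152, 60/197=0.3046, 1/197=0.0051
Σpᵢ² = 0.1624² + 0.0203² + 0.4924² + 0.0152² + 0.3046² + 0.0051² = 0.026374 + 0.000412 + 0.242458 + 0.000231 + 0.092781 + 0.000026 = 0.362282
B = 1 / 0.362282 = 2.7603

2.76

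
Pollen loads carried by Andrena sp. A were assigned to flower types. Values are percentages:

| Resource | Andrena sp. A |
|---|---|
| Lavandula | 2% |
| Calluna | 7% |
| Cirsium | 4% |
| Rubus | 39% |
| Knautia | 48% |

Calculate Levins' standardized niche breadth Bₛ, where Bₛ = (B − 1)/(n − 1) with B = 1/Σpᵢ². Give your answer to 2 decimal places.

Convert percentages to proportions (divide by 100).
Σpᵢ² = 0.02² + 0.07² + 0.04² + 0.39² + 0.48² = 0.0004 + 0.0049 + 0.0016 + 0.1521 + 0.2304 = 0.3894
B = 1 / 0.3894 = 2.5681
Bₛ = (B − 1)/(n − 1) = (2.5681 − 1)/(5 − 1) = 1.5681/4 = 0.3920

0.39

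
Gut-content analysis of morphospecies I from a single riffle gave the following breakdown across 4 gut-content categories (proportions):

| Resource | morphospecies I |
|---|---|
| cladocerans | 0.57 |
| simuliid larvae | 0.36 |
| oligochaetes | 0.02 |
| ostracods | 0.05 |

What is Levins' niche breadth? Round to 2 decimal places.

Σpᵢ² = 0.57² + 0.36² + 0.02² + 0.05² = 0.3249 + 0.1296 + 0.0004 + 0.0025 = 0.4574
B = 1 / 0.4574 = 2.1863

2.19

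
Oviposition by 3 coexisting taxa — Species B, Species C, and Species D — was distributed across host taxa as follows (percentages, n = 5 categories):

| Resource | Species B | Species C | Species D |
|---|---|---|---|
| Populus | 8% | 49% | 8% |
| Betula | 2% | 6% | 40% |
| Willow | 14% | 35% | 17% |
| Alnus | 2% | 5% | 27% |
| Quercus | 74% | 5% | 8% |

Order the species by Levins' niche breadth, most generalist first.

Convert percentages to proportions (divide by 100).
Σp_Bᵢ² = 0.08² + 0.02² + 0.14² + 0.02² + 0.74² = 0.0064 + 0.0004 + 0.0196 + 0.0004 + 0.5476 = 0.5744
B_B = 1 / 0.5744 = 1.7409
Σp_Cᵢ² = 0.49² + 0.06² + 0.35² + 0.05² + 0.05² = 0.2401 + 0.0036 + 0.1225 + 0.0025 + 0.0025 = 0.3712
B_C = 1 / 0.3712 = 2.6940
Σp_Dᵢ² = 0.08² + 0.40² + 0.17² + 0.27² + 0.08² = 0.0064 + 0.1600 + 0.0289 + 0.0729 + 0.0064 = 0.2746
B_D = 1 / 0.2746 = 3.6417
Ranking by B (broadest → narrowest): Species D (3.64) > Species C (2.69) > Species B (1.74)

Species D > Species C > Species B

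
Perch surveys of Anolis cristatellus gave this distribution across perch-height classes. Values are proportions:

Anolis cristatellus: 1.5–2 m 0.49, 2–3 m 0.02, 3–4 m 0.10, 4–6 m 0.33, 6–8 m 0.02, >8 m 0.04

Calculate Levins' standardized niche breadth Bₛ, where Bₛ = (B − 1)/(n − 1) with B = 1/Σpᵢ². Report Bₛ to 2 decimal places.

0.35

Σpᵢ² = 0.49² + 0.02² + 0.10² + 0.33² + 0.02² + 0.04² = 0.2401 + 0.0004 + 0.0100 + 0.1089 + 0.0004 + 0.0016 = 0.3614
B = 1 / 0.3614 = 2.7670
Bₛ = (B − 1)/(n − 1) = (2.7670 − 1)/(6 − 1) = 1.7670/5 = 0.3534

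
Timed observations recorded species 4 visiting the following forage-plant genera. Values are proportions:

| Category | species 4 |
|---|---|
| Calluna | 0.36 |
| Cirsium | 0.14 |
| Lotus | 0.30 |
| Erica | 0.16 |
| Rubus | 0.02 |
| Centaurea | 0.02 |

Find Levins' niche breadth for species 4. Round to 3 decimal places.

Σpᵢ² = 0.36² + 0.14² + 0.30² + 0.16² + 0.02² + 0.02² = 0.1296 + 0.0196 + 0.0900 + 0.0256 + 0.0004 + 0.0004 = 0.2656
B = 1 / 0.2656 = 3.76506

3.765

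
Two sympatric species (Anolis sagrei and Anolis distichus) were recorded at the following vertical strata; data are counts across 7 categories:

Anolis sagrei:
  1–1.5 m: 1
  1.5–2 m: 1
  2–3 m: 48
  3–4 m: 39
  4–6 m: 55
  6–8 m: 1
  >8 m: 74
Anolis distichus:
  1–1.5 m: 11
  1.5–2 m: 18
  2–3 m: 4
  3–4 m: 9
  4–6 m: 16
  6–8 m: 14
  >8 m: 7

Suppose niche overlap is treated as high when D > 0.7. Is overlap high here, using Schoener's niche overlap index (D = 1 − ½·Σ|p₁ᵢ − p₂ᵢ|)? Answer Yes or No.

No

Proportions for Anolis sagrei (n=219): 1/219=0.0046, 1/219=0.0046, 48/219=0.2192, 39/219=0.1781, 55/219=0.2511, 1/219=0.0046, 74/219=0.3379
Proportions for Anolis distichus (n=79): 11/79=0.1392, 18/79=0.2278, 4/79=0.0506, 9/79=0.1139, 16/79=0.2025, 14/79=0.1772, 7/79=0.0886
Σ|p₁ᵢ − p₂ᵢ| = 0.1346 + 0.2232 + 0.1686 + 0.0642 + 0.0486 + 0.1726 + 0.2493 = 1.0611
D = 1 − ½ × 1.0611 = 1 − 0.53055 = 0.46945
D = 0.46945 < 0.7 → No.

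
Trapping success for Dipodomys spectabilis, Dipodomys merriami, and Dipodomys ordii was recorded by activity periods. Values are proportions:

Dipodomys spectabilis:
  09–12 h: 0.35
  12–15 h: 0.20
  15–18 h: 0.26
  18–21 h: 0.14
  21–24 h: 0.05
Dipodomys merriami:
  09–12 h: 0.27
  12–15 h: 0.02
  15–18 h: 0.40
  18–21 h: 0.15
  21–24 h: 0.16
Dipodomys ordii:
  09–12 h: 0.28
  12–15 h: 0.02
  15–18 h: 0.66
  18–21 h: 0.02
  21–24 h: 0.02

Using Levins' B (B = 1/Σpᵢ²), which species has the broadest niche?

Σp_specᵢ² = 0.35² + 0.20² + 0.26² + 0.14² + 0.05² = 0.1225 + 0.0400 + 0.0676 + 0.0196 + 0.0025 = 0.2522
B_spec = 1 / 0.2522 = 3.9651
Σp_merrᵢ² = 0.27² + 0.02² + 0.40² + 0.15² + 0.16² = 0.0729 + 0.0004 + 0.1600 + 0.0225 + 0.0256 = 0.2814
B_merr = 1 / 0.2814 = 3.5537
Σp_ordiᵢ² = 0.28² + 0.02² + 0.66² + 0.02² + 0.02² = 0.0784 + 0.0004 + 0.4356 + 0.0004 + 0.0004 = 0.5152
B_ordi = 1 / 0.5152 = 1.9410
Highest B → broadest niche (most generalist): Dipodomys spectabilis (B = 3.97).

Dipodomys spectabilis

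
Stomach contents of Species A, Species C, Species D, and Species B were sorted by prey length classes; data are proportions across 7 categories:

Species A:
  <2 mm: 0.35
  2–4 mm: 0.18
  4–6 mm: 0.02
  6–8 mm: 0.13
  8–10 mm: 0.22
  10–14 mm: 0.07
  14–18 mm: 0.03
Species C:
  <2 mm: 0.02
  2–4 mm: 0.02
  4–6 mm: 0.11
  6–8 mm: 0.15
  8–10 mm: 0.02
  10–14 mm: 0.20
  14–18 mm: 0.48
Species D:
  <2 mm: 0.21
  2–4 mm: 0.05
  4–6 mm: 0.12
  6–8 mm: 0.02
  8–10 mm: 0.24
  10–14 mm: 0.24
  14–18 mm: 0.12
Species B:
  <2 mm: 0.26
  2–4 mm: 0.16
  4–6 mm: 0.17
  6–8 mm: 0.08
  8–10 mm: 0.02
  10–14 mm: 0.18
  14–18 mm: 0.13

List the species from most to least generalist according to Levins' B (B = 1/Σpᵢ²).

Σp_Aᵢ² = 0.35² + 0.18² + 0.02² + 0.13² + 0.22² + 0.07² + 0.03² = 0.1225 + 0.0324 + 0.0004 + 0.0169 + 0.0484 + 0.0049 + 0.0009 = 0.2264
B_A = 1 / 0.2264 = 4.4170
Σp_Cᵢ² = 0.02² + 0.02² + 0.11² + 0.15² + 0.02² + 0.20² + 0.48² = 0.0004 + 0.0004 + 0.0121 + 0.0225 + 0.0004 + 0.0400 + 0.2304 = 0.3062
B_C = 1 / 0.3062 = 3.2658
Σp_Dᵢ² = 0.21² + 0.05² + 0.12² + 0.02² + 0.24² + 0.24² + 0.12² = 0.0441 + 0.0025 + 0.0144 + 0.0004 + 0.0576 + 0.0576 + 0.0144 = 0.1910
B_D = 1 / 0.1910 = 5.2356
Σp_Bᵢ² = 0.26² + 0.16² + 0.17² + 0.08² + 0.02² + 0.18² + 0.13² = 0.0676 + 0.0256 + 0.0289 + 0.0064 + 0.0004 + 0.0324 + 0.0169 = 0.1782
B_B = 1 / 0.1782 = 5.6117
Ranking by B (broadest → narrowest): Species B (5.61) > Species D (5.24) > Species A (4.42) > Species C (3.27)

Species B > Species D > Species A > Species C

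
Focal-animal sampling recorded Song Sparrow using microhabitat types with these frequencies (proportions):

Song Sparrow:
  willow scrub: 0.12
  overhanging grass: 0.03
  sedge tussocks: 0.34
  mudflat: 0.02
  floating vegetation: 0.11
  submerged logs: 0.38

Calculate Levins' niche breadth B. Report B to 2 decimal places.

3.47

Σpᵢ² = 0.12² + 0.03² + 0.34² + 0.02² + 0.11² + 0.38² = 0.0144 + 0.0009 + 0.1156 + 0.0004 + 0.0121 + 0.1444 = 0.2878
B = 1 / 0.2878 = 3.4746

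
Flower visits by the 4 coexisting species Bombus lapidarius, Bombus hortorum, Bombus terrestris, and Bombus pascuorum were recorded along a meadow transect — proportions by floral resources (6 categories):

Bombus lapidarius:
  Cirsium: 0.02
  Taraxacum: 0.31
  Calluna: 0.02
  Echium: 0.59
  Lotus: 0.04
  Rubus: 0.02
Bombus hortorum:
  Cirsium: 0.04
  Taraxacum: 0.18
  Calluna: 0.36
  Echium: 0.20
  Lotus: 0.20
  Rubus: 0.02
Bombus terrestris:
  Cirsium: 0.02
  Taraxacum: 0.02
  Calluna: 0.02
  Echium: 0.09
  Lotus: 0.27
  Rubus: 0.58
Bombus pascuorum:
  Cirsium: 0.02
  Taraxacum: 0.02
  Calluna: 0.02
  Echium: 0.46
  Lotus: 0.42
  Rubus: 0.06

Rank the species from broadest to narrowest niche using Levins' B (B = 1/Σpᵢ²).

Σp_lapiᵢ² = 0.02² + 0.31² + 0.02² + 0.59² + 0.04² + 0.02² = 0.0004 + 0.0961 + 0.0004 + 0.3481 + 0.0016 + 0.0004 = 0.4470
B_lapi = 1 / 0.4470 = 2.2371
Σp_hortᵢ² = 0.04² + 0.18² + 0.36² + 0.20² + 0.20² + 0.02² = 0.0016 + 0.0324 + 0.1296 + 0.0400 + 0.0400 + 0.0004 = 0.2440
B_hort = 1 / 0.2440 = 4.0984
Σp_terrᵢ² = 0.02² + 0.02² + 0.02² + 0.09² + 0.27² + 0.58² = 0.0004 + 0.0004 + 0.0004 + 0.0081 + 0.0729 + 0.3364 = 0.4186
B_terr = 1 / 0.4186 = 2.3889
Σp_pascᵢ² = 0.02² + 0.02² + 0.02² + 0.46² + 0.42² + 0.06² = 0.0004 + 0.0004 + 0.0004 + 0.2116 + 0.1764 + 0.0036 = 0.3928
B_pasc = 1 / 0.3928 = 2.5458
Ranking by B (broadest → narrowest): Bombus hortorum (4.10) > Bombus pascuorum (2.55) > Bombus terrestris (2.39) > Bombus lapidarius (2.24)

Bombus hortorum > Bombus pascuorum > Bombus terrestris > Bombus lapidarius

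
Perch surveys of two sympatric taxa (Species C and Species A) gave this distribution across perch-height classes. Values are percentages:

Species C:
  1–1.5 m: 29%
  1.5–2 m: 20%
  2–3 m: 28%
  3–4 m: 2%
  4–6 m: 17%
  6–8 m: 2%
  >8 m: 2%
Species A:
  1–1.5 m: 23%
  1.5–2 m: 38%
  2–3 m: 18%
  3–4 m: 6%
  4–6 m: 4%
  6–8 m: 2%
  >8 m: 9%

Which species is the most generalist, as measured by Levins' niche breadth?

Species C

Convert percentages to proportions (divide by 100).
Σp_Cᵢ² = 0.29² + 0.20² + 0.28² + 0.02² + 0.17² + 0.02² + 0.02² = 0.0841 + 0.0400 + 0.0784 + 0.0004 + 0.0289 + 0.0004 + 0.0004 = 0.2326
B_C = 1 / 0.2326 = 4.2992
Σp_Aᵢ² = 0.23² + 0.38² + 0.18² + 0.06² + 0.04² + 0.02² + 0.09² = 0.0529 + 0.1444 + 0.0324 + 0.0036 + 0.0016 + 0.0004 + 0.0081 = 0.2434
B_A = 1 / 0.2434 = 4.1085
Highest B → broadest niche (most generalist): Species C (B = 4.30).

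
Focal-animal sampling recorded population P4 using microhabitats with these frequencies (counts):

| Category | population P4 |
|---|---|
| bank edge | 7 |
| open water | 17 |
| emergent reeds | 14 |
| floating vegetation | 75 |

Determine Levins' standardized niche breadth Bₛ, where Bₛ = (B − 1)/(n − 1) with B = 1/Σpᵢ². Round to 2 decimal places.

0.36

Proportions for population P4 (n=113): 7/113=0.0619, 17/113=0.1504, 14/113=0.1239, 75/113=0.6637
Σpᵢ² = 0.0619² + 0.1504² + 0.1239² + 0.6637² = 0.003832 + 0.022620 + 0.015351 + 0.440498 = 0.482301
B = 1 / 0.482301 = 2.0734
Bₛ = (B − 1)/(n − 1) = (2.0734 − 1)/(4 − 1) = 1.0734/3 = 0.3578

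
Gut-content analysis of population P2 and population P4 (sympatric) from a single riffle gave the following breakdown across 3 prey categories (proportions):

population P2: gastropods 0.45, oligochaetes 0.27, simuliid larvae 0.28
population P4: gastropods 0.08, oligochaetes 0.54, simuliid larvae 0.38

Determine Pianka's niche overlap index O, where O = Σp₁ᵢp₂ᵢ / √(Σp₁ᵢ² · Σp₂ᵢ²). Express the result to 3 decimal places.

Σ p₁ᵢp₂ᵢ = 0.0360 + 0.1458 + 0.1064 = 0.2882
Σp_1ᵢ² = 0.45² + 0.27² + 0.28² = 0.2025 + 0.0729 + 0.0784 = 0.3538
Σp_2ᵢ² = 0.08² + 0.54² + 0.38² = 0.0064 + 0.2916 + 0.1444 = 0.4424
O = 0.2882 / √(0.3538 × 0.4424) = 0.2882 / 0.395628 = 0.72846

0.728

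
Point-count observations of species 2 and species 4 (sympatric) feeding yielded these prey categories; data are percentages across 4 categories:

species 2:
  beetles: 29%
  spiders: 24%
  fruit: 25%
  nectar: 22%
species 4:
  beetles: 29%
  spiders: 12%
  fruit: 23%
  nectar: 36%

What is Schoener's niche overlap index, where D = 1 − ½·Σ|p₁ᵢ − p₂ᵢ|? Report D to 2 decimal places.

0.86

Convert percentages to proportions (divide by 100).
Σ|p₁ᵢ − p₂ᵢ| = 0.00 + 0.12 + 0.02 + 0.14 = 0.28
D = 1 − ½ × 0.28 = 1 − 0.140 = 0.8600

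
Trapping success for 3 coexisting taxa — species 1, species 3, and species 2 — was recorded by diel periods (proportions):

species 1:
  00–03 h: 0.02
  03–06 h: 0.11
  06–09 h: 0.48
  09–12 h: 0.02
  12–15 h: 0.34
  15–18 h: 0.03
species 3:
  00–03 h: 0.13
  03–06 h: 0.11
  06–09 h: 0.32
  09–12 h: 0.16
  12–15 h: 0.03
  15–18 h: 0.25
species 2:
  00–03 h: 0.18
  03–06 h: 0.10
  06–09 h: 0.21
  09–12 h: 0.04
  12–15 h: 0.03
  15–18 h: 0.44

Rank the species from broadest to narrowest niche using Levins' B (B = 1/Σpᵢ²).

Σp_1ᵢ² = 0.02² + 0.11² + 0.48² + 0.02² + 0.34² + 0.03² = 0.0004 + 0.0121 + 0.2304 + 0.0004 + 0.1156 + 0.0009 = 0.3598
B_1 = 1 / 0.3598 = 2.7793
Σp_3ᵢ² = 0.13² + 0.11² + 0.32² + 0.16² + 0.03² + 0.25² = 0.0169 + 0.0121 + 0.1024 + 0.0256 + 0.0009 + 0.0625 = 0.2204
B_3 = 1 / 0.2204 = 4.5372
Σp_2ᵢ² = 0.18² + 0.10² + 0.21² + 0.04² + 0.03² + 0.44² = 0.0324 + 0.0100 + 0.0441 + 0.0016 + 0.0009 + 0.1936 = 0.2826
B_2 = 1 / 0.2826 = 3.5386
Ranking by B (broadest → narrowest): species 3 (4.54) > species 2 (3.54) > species 1 (2.78)

species 3 > species 2 > species 1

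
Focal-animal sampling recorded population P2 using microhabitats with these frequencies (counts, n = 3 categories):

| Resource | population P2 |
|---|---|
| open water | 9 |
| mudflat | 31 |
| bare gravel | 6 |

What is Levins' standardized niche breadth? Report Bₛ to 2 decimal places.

Proportions for population P2 (n=46): 9/46=0.1957, 31/46=0.6739, 6/46=0.1304
Σpᵢ² = 0.1957² + 0.6739² + 0.1304² = 0.038298 + 0.454141 + 0.017004 = 0.509443
B = 1 / 0.509443 = 1.9629
Bₛ = (B − 1)/(n − 1) = (1.9629 − 1)/(3 − 1) = 0.9629/2 = 0.4815

0.48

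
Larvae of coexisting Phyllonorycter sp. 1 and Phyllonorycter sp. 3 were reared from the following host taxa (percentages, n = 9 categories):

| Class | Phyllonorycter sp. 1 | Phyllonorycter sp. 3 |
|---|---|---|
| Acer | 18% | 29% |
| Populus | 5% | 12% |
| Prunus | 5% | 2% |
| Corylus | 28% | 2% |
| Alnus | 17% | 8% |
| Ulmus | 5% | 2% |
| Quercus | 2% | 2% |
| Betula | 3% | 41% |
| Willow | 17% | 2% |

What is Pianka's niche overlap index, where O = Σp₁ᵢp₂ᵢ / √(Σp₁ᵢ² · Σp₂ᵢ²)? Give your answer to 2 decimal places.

0.43

Convert percentages to proportions (divide by 100).
Σ p₁ᵢp₂ᵢ = 0.0522 + 0.0060 + 0.0010 + 0.0056 + 0.0136 + 0.0010 + 0.0004 + 0.0123 + 0.0034 = 0.0955
Σp_1ᵢ² = 0.18² + 0.05² + 0.05² + 0.28² + 0.17² + 0.05² + 0.02² + 0.03² + 0.17² = 0.0324 + 0.0025 + 0.0025 + 0.0784 + 0.0289 + 0.0025 + 0.0004 + 0.0009 + 0.0289 = 0.1774
Σp_2ᵢ² = 0.29² + 0.12² + 0.02² + 0.02² + 0.08² + 0.02² + 0.02² + 0.41² + 0.02² = 0.0841 + 0.0144 + 0.0004 + 0.0004 + 0.0064 + 0.0004 + 0.0004 + 0.1681 + 0.0004 = 0.2750
O = 0.0955 / √(0.1774 × 0.2750) = 0.0955 / 0.22087 = 0.4324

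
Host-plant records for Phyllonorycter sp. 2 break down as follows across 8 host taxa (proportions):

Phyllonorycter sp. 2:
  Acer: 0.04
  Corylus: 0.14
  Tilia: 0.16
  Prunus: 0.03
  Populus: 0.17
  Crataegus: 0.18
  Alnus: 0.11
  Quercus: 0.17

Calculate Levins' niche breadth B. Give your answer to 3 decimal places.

Σpᵢ² = 0.04² + 0.14² + 0.16² + 0.03² + 0.17² + 0.18² + 0.11² + 0.17² = 0.0016 + 0.0196 + 0.0256 + 0.0009 + 0.0289 + 0.0324 + 0.0121 + 0.0289 = 0.1500
B = 1 / 0.1500 = 6.66667

6.667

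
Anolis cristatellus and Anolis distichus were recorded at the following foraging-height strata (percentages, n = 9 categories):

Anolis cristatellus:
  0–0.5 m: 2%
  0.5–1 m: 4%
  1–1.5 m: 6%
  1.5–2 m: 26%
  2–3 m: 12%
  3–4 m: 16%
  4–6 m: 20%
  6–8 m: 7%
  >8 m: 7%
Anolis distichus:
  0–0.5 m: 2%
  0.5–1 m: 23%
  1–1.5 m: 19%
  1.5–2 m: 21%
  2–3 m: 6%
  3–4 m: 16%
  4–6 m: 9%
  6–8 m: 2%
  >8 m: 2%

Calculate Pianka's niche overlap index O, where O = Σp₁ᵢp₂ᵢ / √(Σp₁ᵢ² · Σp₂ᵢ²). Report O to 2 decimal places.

0.77

Convert percentages to proportions (divide by 100).
Σ p₁ᵢp₂ᵢ = 0.0004 + 0.0092 + 0.0114 + 0.0546 + 0.0072 + 0.0256 + 0.0180 + 0.0014 + 0.0014 = 0.1292
Σp_1ᵢ² = 0.02² + 0.04² + 0.06² + 0.26² + 0.12² + 0.16² + 0.20² + 0.07² + 0.07² = 0.0004 + 0.0016 + 0.0036 + 0.0676 + 0.0144 + 0.0256 + 0.0400 + 0.0049 + 0.0049 = 0.1630
Σp_2ᵢ² = 0.02² + 0.23² + 0.19² + 0.21² + 0.06² + 0.16² + 0.09² + 0.02² + 0.02² = 0.0004 + 0.0529 + 0.0361 + 0.0441 + 0.0036 + 0.0256 + 0.0081 + 0.0004 + 0.0004 = 0.1716
O = 0.1292 / √(0.1630 × 0.1716) = 0.1292 / 0.16724 = 0.7725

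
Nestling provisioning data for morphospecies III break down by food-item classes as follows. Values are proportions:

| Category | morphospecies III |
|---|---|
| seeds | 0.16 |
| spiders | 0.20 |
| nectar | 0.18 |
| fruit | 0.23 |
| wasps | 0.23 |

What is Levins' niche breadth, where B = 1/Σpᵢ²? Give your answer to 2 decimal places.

Σpᵢ² = 0.16² + 0.20² + 0.18² + 0.23² + 0.23² = 0.0256 + 0.0400 + 0.0324 + 0.0529 + 0.0529 = 0.2038
B = 1 / 0.2038 = 4.9068

4.91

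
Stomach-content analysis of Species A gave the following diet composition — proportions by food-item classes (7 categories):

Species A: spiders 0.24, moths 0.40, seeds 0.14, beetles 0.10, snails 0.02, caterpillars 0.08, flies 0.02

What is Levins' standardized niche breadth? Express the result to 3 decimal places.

0.488

Σpᵢ² = 0.24² + 0.40² + 0.14² + 0.10² + 0.02² + 0.08² + 0.02² = 0.0576 + 0.1600 + 0.0196 + 0.0100 + 0.0004 + 0.0064 + 0.0004 = 0.2544
B = 1 / 0.2544 = 3.93082
Bₛ = (B − 1)/(n − 1) = (3.93082 − 1)/(7 − 1) = 2.93082/6 = 0.48847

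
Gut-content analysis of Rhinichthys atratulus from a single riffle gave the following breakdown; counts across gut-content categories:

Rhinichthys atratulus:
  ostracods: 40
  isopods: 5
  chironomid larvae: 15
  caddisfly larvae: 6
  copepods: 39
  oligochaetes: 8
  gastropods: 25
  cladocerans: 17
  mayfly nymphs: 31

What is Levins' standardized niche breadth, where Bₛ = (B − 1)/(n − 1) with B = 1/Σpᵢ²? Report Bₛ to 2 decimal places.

0.68

Proportions for Rhinichthys atratulus (n=186): 40/186=0.2151, 5/186=0.0269, 15/186=0.0806, 6/186=0.0323, 39/186=0.2097, 8/186=0.0430, 25/186=0.1344, 17/186=0.0914, 31/186=0.1667
Σpᵢ² = 0.2151² + 0.0269² + 0.0806² + 0.0323² + 0.2097² + 0.0430² + 0.1344² + 0.0914² + 0.1667² = 0.046268 + 0.000724 + 0.006496 + 0.001043 + 0.043974 + 0.001849 + 0.018063 + 0.008354 + 0.027789 = 0.154560
B = 1 / 0.154560 = 6.4700
Bₛ = (B − 1)/(n − 1) = (6.4700 − 1)/(9 − 1) = 5.4700/8 = 0.6838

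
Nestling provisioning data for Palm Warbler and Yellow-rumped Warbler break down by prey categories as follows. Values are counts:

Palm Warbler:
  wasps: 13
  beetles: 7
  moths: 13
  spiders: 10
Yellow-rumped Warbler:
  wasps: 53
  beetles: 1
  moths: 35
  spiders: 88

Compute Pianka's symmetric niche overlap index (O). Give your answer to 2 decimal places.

0.85

Proportions for Palm Warbler (n=43): 13/43=0.3023, 7/43=0.1628, 13/43=0.3023, 10/43=0.2326
Proportions for Yellow-rumped Warbler (n=177): 53/177=0.2994, 1/177=0.0056, 35/177=0.1977, 88/177=0.4972
Σ p₁ᵢp₂ᵢ = 0.090509 + 0.000912 + 0.059765 + 0.115649 = 0.266835
Σp_1ᵢ² = 0.3023² + 0.1628² + 0.3023² + 0.2326² = 0.091385 + 0.026504 + 0.091385 + 0.054103 = 0.263377
Σp_2ᵢ² = 0.2994² + 0.0056² + 0.1977² + 0.4972² = 0.089640 + 0.000031 + 0.039085 + 0.247208 = 0.375964
O = 0.266835 / √(0.263377 × 0.375964) = 0.266835 / 0.3146749 = 0.8480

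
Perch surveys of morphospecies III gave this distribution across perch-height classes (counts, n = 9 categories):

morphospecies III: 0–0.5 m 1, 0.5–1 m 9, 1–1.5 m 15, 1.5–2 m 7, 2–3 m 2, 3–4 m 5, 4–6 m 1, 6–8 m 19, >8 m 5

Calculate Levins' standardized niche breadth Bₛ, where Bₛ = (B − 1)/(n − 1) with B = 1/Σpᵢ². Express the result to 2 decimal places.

Proportions for morphospecies III (n=64): 1/64=0.0156, 9/64=0.1406, 15/64=0.2344, 7/64=0.1094, 2/64=0.0313, 5/64=0.0781, 1/64=0.0156, 19/64=0.2969, 5/64=0.0781
Σpᵢ² = 0.0156² + 0.1406² + 0.2344² + 0.1094² + 0.0313² + 0.0781² + 0.0156² + 0.2969² + 0.0781² = 0.000243 + 0.019768 + 0.054943 + 0.011968 + 0.000980 + 0.006100 + 0.000243 + 0.088150 + 0.006100 = 0.188495
B = 1 / 0.188495 = 5.3052
Bₛ = (B − 1)/(n − 1) = (5.3052 − 1)/(9 − 1) = 4.3052/8 = 0.5382

0.54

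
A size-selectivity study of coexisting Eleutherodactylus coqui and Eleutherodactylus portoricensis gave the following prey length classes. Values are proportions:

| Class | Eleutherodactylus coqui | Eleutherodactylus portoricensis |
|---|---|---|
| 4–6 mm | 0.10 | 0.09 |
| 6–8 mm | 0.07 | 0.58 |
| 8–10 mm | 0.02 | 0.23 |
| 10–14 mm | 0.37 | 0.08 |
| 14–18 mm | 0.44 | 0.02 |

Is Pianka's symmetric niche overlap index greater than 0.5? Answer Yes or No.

No

Σ p₁ᵢp₂ᵢ = 0.0090 + 0.0406 + 0.0046 + 0.0296 + 0.0088 = 0.0926
Σp_1ᵢ² = 0.10² + 0.07² + 0.02² + 0.37² + 0.44² = 0.0100 + 0.0049 + 0.0004 + 0.1369 + 0.1936 = 0.3458
Σp_2ᵢ² = 0.09² + 0.58² + 0.23² + 0.08² + 0.02² = 0.0081 + 0.3364 + 0.0529 + 0.0064 + 0.0004 = 0.4042
O = 0.0926 / √(0.3458 × 0.4042) = 0.0926 / 0.37386 = 0.2477
O = 0.2477 < 0.5 → No.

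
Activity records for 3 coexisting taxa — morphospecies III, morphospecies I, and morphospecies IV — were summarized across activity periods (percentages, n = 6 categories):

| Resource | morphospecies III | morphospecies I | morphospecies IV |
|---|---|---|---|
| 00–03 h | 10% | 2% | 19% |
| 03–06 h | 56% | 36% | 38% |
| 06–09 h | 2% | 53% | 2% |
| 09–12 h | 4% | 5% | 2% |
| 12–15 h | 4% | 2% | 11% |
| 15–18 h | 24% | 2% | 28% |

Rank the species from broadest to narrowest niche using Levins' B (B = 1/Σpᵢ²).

morphospecies IV > morphospecies III > morphospecies I

Convert percentages to proportions (divide by 100).
Σp_IIIᵢ² = 0.10² + 0.56² + 0.02² + 0.04² + 0.04² + 0.24² = 0.0100 + 0.3136 + 0.0004 + 0.0016 + 0.0016 + 0.0576 = 0.3848
B_III = 1 / 0.3848 = 2.5988
Σp_Iᵢ² = 0.02² + 0.36² + 0.53² + 0.05² + 0.02² + 0.02² = 0.0004 + 0.1296 + 0.2809 + 0.0025 + 0.0004 + 0.0004 = 0.4142
B_I = 1 / 0.4142 = 2.4143
Σp_IVᵢ² = 0.19² + 0.38² + 0.02² + 0.02² + 0.11² + 0.28² = 0.0361 + 0.1444 + 0.0004 + 0.0004 + 0.0121 + 0.0784 = 0.2718
B_IV = 1 / 0.2718 = 3.6792
Ranking by B (broadest → narrowest): morphospecies IV (3.68) > morphospecies III (2.60) > morphospecies I (2.41)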